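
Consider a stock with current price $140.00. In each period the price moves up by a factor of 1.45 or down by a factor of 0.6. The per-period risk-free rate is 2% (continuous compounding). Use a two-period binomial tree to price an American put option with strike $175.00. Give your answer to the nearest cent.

Risk-neutral probability p = (e^0.02 − 0.6)/(1.45 − 0.6) = 0.4202/0.8500 = 0.4944
Terminal stock prices: S_uu = 294.4, S_ud = 121.8, S_dd = 50.4
Terminal payoffs (K − S): max(-119.4, 0) = 0, max(53.2, 0) = 53.2, max(124.6, 0) = 124.6
Node u (S = 203): continuation = e^(−0.02)·[0.4944·0.0000 + 0.5056·53.2000] = 26.3677; exercise value = 0.0000 ≤ continuation, so V_u = 26.3677
Node d (S = 84): continuation = e^(−0.02)·[0.4944·53.2000 + 0.5056·124.6000] = 87.5348; exercise value = 91.0000 > continuation, so V_d = 91.0000 (exercise)
Node 0 (S = 140): continuation = e^(−0.02)·[0.4944·26.3677 + 0.5056·91.0000] = 57.8795; exercise value = 35.0000 ≤ continuation, so V_0 = 57.8795

$57.88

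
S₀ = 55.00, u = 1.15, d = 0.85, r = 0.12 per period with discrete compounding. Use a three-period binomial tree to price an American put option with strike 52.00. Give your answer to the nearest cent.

Risk-neutral probability p = (1 + 0.12 − 0.85)/(1.15 − 0.85) = 0.2700/0.3000 = 0.9000
Terminal stock prices: S_uuu = 83.65, S_uud = 61.83, S_udd = 45.7, S_ddd = 33.78
Terminal payoffs (K − S): max(-31.65, 0) = 0, max(-9.827, 0) = 0, max(6.302, 0) = 6.302, max(18.22, 0) = 18.22
Node uu (S = 72.74): continuation = 1/1.12·[0.9000·0.0000 + 0.1000·0.0000] = 0.0000; exercise value = 0.0000 ≤ continuation, so V_uu = 0.0000
Node ud (S = 53.76): continuation = 1/1.12·[0.9000·0.0000 + 0.1000·6.3019] = 0.5627; exercise value = 0.0000 ≤ continuation, so V_ud = 0.5627
Node dd (S = 39.74): continuation = 1/1.12·[0.9000·6.3019 + 0.1000·18.2231] = 6.6911; exercise value = 12.2625 > continuation, so V_dd = 12.2625 (exercise)
Node u (S = 63.25): continuation = 1/1.12·[0.9000·0.0000 + 0.1000·0.5627] = 0.0502; exercise value = 0.0000 ≤ continuation, so V_u = 0.0502
Node d (S = 46.75): continuation = 1/1.12·[0.9000·0.5627 + 0.1000·12.2625] = 1.5470; exercise value = 5.2500 > continuation, so V_d = 5.2500 (exercise)
Node 0 (S = 55): continuation = 1/1.12·[0.9000·0.0502 + 0.1000·5.2500] = 0.5091; exercise value = 0.0000 ≤ continuation, so V_0 = 0.5091

0.51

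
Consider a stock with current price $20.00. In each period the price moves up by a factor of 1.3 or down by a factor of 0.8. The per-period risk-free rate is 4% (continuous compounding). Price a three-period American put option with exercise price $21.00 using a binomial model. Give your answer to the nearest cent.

Risk-neutral probability p = (e^0.04 − 0.8)/(1.3 − 0.8) = 0.2408/0.5000 = 0.4816
Terminal stock prices: S_uuu = 43.94, S_uud = 27.04, S_udd = 16.64, S_ddd = 10.24
Terminal payoffs (K − S): max(-22.94, 0) = 0, max(-6.04, 0) = 0, max(4.36, 0) = 4.36, max(10.76, 0) = 10.76
Node uu (S = 33.8): continuation = e^(−0.04)·[0.4816·0.0000 + 0.5184·0.0000] = 0.0000; exercise value = 0.0000 ≤ continuation, so V_uu = 0.0000
Node ud (S = 20.8): continuation = e^(−0.04)·[0.4816·0.0000 + 0.5184·4.3600] = 2.1715; exercise value = 0.2000 ≤ continuation, so V_ud = 2.1715
Node dd (S = 12.8): continuation = e^(−0.04)·[0.4816·4.3600 + 0.5184·10.7600] = 7.3766; exercise value = 8.2000 > continuation, so V_dd = 8.2000 (exercise)
Node u (S = 26): continuation = e^(−0.04)·[0.4816·0.0000 + 0.5184·2.1715] = 1.0815; exercise value = 0.0000 ≤ continuation, so V_u = 1.0815
Node d (S = 16): continuation = e^(−0.04)·[0.4816·2.1715 + 0.5184·8.2000] = 5.0889; exercise value = 5.0000 ≤ continuation, so V_d = 5.0889
Node 0 (S = 20): continuation = e^(−0.04)·[0.4816·1.0815 + 0.5184·5.0889] = 3.0350; exercise value = 1.0000 ≤ continuation, so V_0 = 3.0350

$3.03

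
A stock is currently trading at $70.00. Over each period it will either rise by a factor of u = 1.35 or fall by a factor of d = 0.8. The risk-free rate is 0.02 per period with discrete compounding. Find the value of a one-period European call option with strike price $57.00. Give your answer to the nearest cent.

$14.71

Risk-neutral probability p = (1 + 0.02 − 0.8)/(1.35 − 0.8) = 0.2200/0.5500 = 0.4000
Terminal stock prices: S_u = 94.5, S_d = 56
Terminal payoffs (S − K): max(37.5, 0) = 37.5, max(-1, 0) = 0
Node 0 (S = 70): V_0 = 1/1.02·[0.4000·37.5000 + 0.6000·0.0000] = 14.7059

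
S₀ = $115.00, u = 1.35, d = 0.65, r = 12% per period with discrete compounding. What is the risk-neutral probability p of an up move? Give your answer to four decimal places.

p = 0.6714

Risk-neutral probability p = (1 + 0.12 − 0.65)/(1.35 − 0.65) = 0.4700/0.7000 = 0.6714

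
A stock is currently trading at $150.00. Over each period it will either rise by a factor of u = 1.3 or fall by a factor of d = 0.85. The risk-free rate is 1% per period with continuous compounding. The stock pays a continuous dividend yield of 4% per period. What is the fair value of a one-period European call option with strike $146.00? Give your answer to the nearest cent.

Per-period risk-free factor R = e^0.01 = 1.0101; dividend-adjusted growth = e^(0.01−0.04) = 0.9704.
Risk-neutral probability p = (0.9704 − 0.85)/(1.3 − 0.85) = 0.1204/0.4500 = 0.2677
Terminal stock prices: S_u = 195, S_d = 127.5
Terminal payoffs (S − K): max(49, 0) = 49, max(-18.5, 0) = 0
Node 0 (S = 150): V_0 = e^(−0.01)·[0.2677·49.0000 + 0.7323·0.0000] = 12.9847

$12.98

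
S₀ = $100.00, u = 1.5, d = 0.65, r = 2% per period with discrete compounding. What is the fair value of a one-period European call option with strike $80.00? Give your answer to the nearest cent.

$29.87

Risk-neutral probability p = (1 + 0.02 − 0.65)/(1.5 − 0.65) = 0.3700/0.8500 = 0.4353
Terminal stock prices: S_u = 150, S_d = 65
Terminal payoffs (S − K): max(70, 0) = 70, max(-15, 0) = 0
Node 0 (S = 100): V_0 = 1/1.02·[0.4353·70.0000 + 0.5647·0.0000] = 29.8731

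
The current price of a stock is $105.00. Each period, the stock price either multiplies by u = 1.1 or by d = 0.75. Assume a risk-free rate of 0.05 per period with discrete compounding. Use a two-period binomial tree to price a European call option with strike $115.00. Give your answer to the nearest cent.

$8.03

Risk-neutral probability p = (1 + 0.05 − 0.75)/(1.1 − 0.75) = 0.3000/0.3500 = 0.8571
Terminal stock prices: S_uu = 127.1, S_ud = 86.63, S_dd = 59.06
Terminal payoffs (S − K): max(12.05, 0) = 12.05, max(-28.37, 0) = 0, max(-55.94, 0) = 0
Node u (S = 115.5): V_u = 1/1.05·[0.8571·12.0500 + 0.1429·0.0000] = 9.8367
Node d (S = 78.75): V_d = 1/1.05·[0.8571·0.0000 + 0.1429·0.0000] = 0.0000
Node 0 (S = 105): V_0 = 1/1.05·[0.8571·9.8367 + 0.1429·0.0000] = 8.0300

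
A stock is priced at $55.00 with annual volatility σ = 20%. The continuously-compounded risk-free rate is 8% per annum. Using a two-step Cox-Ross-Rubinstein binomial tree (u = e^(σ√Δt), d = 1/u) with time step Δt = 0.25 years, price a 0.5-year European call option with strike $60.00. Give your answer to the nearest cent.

CRR parameters: u = e^(σ√Δt) = e^(0.2·√0.25) = 1.1052, d = 1/u = 0.9048
Per-period rate: rΔt = 0.08·0.25 = 0.02, so R = e^0.02 = 1.0202
Risk-neutral probability p = (e^0.02 − 0.9048)/(1.1052 − 0.9048) = 0.1154/0.2003 = 0.5759
Terminal stock prices: S_uu = 67.18, S_ud = 55, S_dd = 45.03
Terminal payoffs (S − K): max(7.177, 0) = 7.177, max(-5, 0) = 0, max(-14.97, 0) = 0
Node u (S = 60.78): V_u = e^(−0.02)·[0.5759·7.1772 + 0.4241·0.0000] = 4.0512
Node d (S = 49.77): V_d = e^(−0.02)·[0.5759·0.0000 + 0.4241·0.0000] = 0.0000
Node 0 (S = 55): V_0 = e^(−0.02)·[0.5759·4.0512 + 0.4241·0.0000] = 2.2867

$2.29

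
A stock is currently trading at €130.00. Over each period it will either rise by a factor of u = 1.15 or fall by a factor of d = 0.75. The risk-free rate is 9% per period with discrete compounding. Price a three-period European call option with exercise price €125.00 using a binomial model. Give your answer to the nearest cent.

Risk-neutral probability p = (1 + 0.09 − 0.75)/(1.15 − 0.75) = 0.3400/0.4000 = 0.8500
Terminal stock prices: S_uuu = 197.7, S_uud = 128.9, S_udd = 84.09, S_ddd = 54.84
Terminal payoffs (S − K): max(72.71, 0) = 72.71, max(3.944, 0) = 3.944, max(-40.91, 0) = 0, max(-70.16, 0) = 0
Node uu (S = 171.9): V_uu = 1/1.09·[0.8500·72.7137 + 0.1500·3.9437] = 57.2461
Node ud (S = 112.1): V_ud = 1/1.09·[0.8500·3.9437 + 0.1500·0.0000] = 3.0754
Node dd (S = 73.12): V_dd = 1/1.09·[0.8500·0.0000 + 0.1500·0.0000] = 0.0000
Node u (S = 149.5): V_u = 1/1.09·[0.8500·57.2461 + 0.1500·3.0754] = 45.0647
Node d (S = 97.5): V_d = 1/1.09·[0.8500·3.0754 + 0.1500·0.0000] = 2.3982
Node 0 (S = 130): V_0 = 1/1.09·[0.8500·45.0647 + 0.1500·2.3982] = 35.4722

€35.47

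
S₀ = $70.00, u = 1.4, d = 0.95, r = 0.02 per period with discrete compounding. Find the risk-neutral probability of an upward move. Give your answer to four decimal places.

Risk-neutral probability p = (1 + 0.02 − 0.95)/(1.4 − 0.95) = 0.0700/0.4500 = 0.1556

p = 0.1556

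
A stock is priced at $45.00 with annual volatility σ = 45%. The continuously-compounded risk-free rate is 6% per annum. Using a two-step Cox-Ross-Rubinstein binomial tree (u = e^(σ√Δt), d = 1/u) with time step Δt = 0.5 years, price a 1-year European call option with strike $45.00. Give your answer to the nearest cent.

CRR parameters: u = e^(σ√Δt) = e^(0.45·√0.5) = 1.3746, d = 1/u = 0.7275
Per-period rate: rΔt = 0.06·0.5 = 0.03, so R = e^0.03 = 1.0305
Risk-neutral probability p = (e^0.03 − 0.7275)/(1.3746 − 0.7275) = 0.3030/0.6472 = 0.4682
Terminal stock prices: S_uu = 85.03, S_ud = 45, S_dd = 23.81
Terminal payoffs (S − K): max(40.03, 0) = 40.03, max(0, 0) = 0, max(-21.19, 0) = 0
Node u (S = 61.86): V_u = e^(−0.03)·[0.4682·40.0346 + 0.5318·0.0000] = 18.1891
Node d (S = 32.74): V_d = e^(−0.03)·[0.4682·0.0000 + 0.5318·0.0000] = 0.0000
Node 0 (S = 45): V_0 = e^(−0.03)·[0.4682·18.1891 + 0.5318·0.0000] = 8.2640

$8.26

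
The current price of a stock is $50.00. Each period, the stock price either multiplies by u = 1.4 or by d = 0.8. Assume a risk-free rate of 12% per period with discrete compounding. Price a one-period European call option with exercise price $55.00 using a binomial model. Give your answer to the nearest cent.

Risk-neutral probability p = (1 + 0.12 − 0.8)/(1.4 − 0.8) = 0.3200/0.6000 = 0.5333
Terminal stock prices: S_u = 70, S_d = 40
Terminal payoffs (S − K): max(15, 0) = 15, max(-15, 0) = 0
Node 0 (S = 50): V_0 = 1/1.12·[0.5333·15.0000 + 0.4667·0.0000] = 7.1429

$7.14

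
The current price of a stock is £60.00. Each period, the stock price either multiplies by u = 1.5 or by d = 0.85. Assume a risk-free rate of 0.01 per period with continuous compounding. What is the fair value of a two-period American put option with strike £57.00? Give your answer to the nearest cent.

Risk-neutral probability p = (e^0.01 − 0.85)/(1.5 − 0.85) = 0.1601/0.6500 = 0.2462
Terminal stock prices: S_uu = 135, S_ud = 76.5, S_dd = 43.35
Terminal payoffs (K − S): max(-78, 0) = 0, max(-19.5, 0) = 0, max(13.65, 0) = 13.65
Node u (S = 90): continuation = e^(−0.01)·[0.2462·0.0000 + 0.7538·0.0000] = 0.0000; exercise value = 0.0000 ≤ continuation, so V_u = 0.0000
Node d (S = 51): continuation = e^(−0.01)·[0.2462·0.0000 + 0.7538·13.6500] = 10.1866; exercise value = 6.0000 ≤ continuation, so V_d = 10.1866
Node 0 (S = 60): continuation = e^(−0.01)·[0.2462·0.0000 + 0.7538·10.1866] = 7.6019; exercise value = 0.0000 ≤ continuation, so V_0 = 7.6019

£7.60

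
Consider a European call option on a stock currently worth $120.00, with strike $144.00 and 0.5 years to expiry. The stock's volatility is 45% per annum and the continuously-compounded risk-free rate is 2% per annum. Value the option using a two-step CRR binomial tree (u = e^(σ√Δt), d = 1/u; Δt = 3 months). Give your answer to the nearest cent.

$9.06

CRR parameters: u = e^(σ√Δt) = e^(0.45·√0.25) = 1.2523, d = 1/u = 0.7985
Per-period rate: rΔt = 0.02·0.25 = 0.005, so R = e^0.005 = 1.0050
Risk-neutral probability p = (e^0.005 − 0.7985)/(1.2523 − 0.7985) = 0.2065/0.4538 = 0.4550
Terminal stock prices: S_uu = 188.2, S_ud = 120, S_dd = 76.52
Terminal payoffs (S − K): max(44.2, 0) = 44.2, max(-24, 0) = 0, max(-67.48, 0) = 0
Node u (S = 150.3): V_u = e^(−0.005)·[0.4550·44.1975 + 0.5450·0.0000] = 20.0109
Node d (S = 95.82): V_d = e^(−0.005)·[0.4550·0.0000 + 0.5450·0.0000] = 0.0000
Node 0 (S = 120): V_0 = e^(−0.005)·[0.4550·20.0109 + 0.5450·0.0000] = 9.0602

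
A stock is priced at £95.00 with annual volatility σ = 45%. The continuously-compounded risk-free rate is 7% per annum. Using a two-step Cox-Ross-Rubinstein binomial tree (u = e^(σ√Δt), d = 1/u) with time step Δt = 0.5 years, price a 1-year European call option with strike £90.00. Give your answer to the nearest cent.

£21.25

CRR parameters: u = e^(σ√Δt) = e^(0.45·√0.5) = 1.3746, d = 1/u = 0.7275
Per-period rate: rΔt = 0.07·0.5 = 0.035, so R = e^0.035 = 1.0356
Risk-neutral probability p = (e^0.035 − 0.7275)/(1.3746 − 0.7275) = 0.3082/0.6472 = 0.4762
Terminal stock prices: S_uu = 179.5, S_ud = 95, S_dd = 50.27
Terminal payoffs (S − K): max(89.52, 0) = 89.52, max(5, 0) = 5, max(-39.73, 0) = 0
Node u (S = 130.6): V_u = e^(−0.035)·[0.4762·89.5176 + 0.5238·5.0000] = 43.6871
Node d (S = 69.11): V_d = e^(−0.035)·[0.4762·5.0000 + 0.5238·0.0000] = 2.2989
Node 0 (S = 95): V_0 = e^(−0.035)·[0.4762·43.6871 + 0.5238·2.2989] = 21.2491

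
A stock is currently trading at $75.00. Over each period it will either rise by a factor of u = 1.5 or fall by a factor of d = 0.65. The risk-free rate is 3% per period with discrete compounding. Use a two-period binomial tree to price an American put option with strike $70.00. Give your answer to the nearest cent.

Risk-neutral probability p = (1 + 0.03 − 0.65)/(1.5 − 0.65) = 0.3800/0.8500 = 0.4471
Terminal stock prices: S_uu = 168.8, S_ud = 73.12, S_dd = 31.69
Terminal payoffs (K − S): max(-98.75, 0) = 0, max(-3.125, 0) = 0, max(38.31, 0) = 38.31
Node u (S = 112.5): continuation = 1/1.03·[0.4471·0.0000 + 0.5529·0.0000] = 0.0000; exercise value = 0.0000 ≤ continuation, so V_u = 0.0000
Node d (S = 48.75): continuation = 1/1.03·[0.4471·0.0000 + 0.5529·38.3125] = 20.5675; exercise value = 21.2500 > continuation, so V_d = 21.2500 (exercise)
Node 0 (S = 75): continuation = 1/1.03·[0.4471·0.0000 + 0.5529·21.2500] = 11.4078; exercise value = 0.0000 ≤ continuation, so V_0 = 11.4078

$11.41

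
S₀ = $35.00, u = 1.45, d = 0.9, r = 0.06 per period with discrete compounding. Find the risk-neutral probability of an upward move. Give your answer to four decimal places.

Risk-neutral probability p = (1 + 0.06 − 0.9)/(1.45 − 0.9) = 0.1600/0.5500 = 0.2909

p = 0.2909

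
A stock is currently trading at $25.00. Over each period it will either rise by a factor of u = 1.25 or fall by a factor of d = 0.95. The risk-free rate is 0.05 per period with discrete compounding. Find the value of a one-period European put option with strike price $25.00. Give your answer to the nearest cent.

$0.79

Risk-neutral probability p = (1 + 0.05 − 0.95)/(1.25 − 0.95) = 0.1000/0.3000 = 0.3333
Terminal stock prices: S_u = 31.25, S_d = 23.75
Terminal payoffs (K − S): max(-6.25, 0) = 0, max(1.25, 0) = 1.25
Node 0 (S = 25): V_0 = 1/1.05·[0.3333·0.0000 + 0.6667·1.2500] = 0.7937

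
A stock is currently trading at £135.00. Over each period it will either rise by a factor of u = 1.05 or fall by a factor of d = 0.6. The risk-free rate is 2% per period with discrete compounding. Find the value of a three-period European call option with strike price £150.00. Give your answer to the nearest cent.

Risk-neutral probability p = (1 + 0.02 − 0.6)/(1.05 − 0.6) = 0.4200/0.4500 = 0.9333
Terminal stock prices: S_uuu = 156.3, S_uud = 89.3, S_udd = 51.03, S_ddd = 29.16
Terminal payoffs (S − K): max(6.279, 0) = 6.279, max(-60.7, 0) = 0, max(-98.97, 0) = 0, max(-120.8, 0) = 0
Node uu (S = 148.8): V_uu = 1/1.02·[0.9333·6.2794 + 0.0667·0.0000] = 5.7458
Node ud (S = 85.05): V_ud = 1/1.02·[0.9333·0.0000 + 0.0667·0.0000] = 0.0000
Node dd (S = 48.6): V_dd = 1/1.02·[0.9333·0.0000 + 0.0667·0.0000] = 0.0000
Node u (S = 141.8): V_u = 1/1.02·[0.9333·5.7458 + 0.0667·0.0000] = 5.2576
Node d (S = 81): V_d = 1/1.02·[0.9333·0.0000 + 0.0667·0.0000] = 0.0000
Node 0 (S = 135): V_0 = 1/1.02·[0.9333·5.2576 + 0.0667·0.0000] = 4.8109

£4.81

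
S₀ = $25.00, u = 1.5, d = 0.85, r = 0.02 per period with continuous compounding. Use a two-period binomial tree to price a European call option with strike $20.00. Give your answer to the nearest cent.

Risk-neutral probability p = (e^0.02 − 0.85)/(1.5 − 0.85) = 0.1702/0.6500 = 0.2618
Terminal stock prices: S_uu = 56.25, S_ud = 31.88, S_dd = 18.06
Terminal payoffs (S − K): max(36.25, 0) = 36.25, max(11.88, 0) = 11.88, max(-1.938, 0) = 0
Node u (S = 37.5): V_u = e^(−0.02)·[0.2618·36.2500 + 0.7382·11.8750] = 17.8960
Node d (S = 21.25): V_d = e^(−0.02)·[0.2618·11.8750 + 0.7382·0.0000] = 3.0479
Node 0 (S = 25): V_0 = e^(−0.02)·[0.2618·17.8960 + 0.7382·3.0479] = 6.7985

$6.80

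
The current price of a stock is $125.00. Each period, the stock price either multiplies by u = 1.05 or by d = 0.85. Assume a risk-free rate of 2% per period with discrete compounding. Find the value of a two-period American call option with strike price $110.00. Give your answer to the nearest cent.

Risk-neutral probability p = (1 + 0.02 − 0.85)/(1.05 − 0.85) = 0.1700/0.2000 = 0.8500
Terminal stock prices: S_uu = 137.8, S_ud = 111.6, S_dd = 90.31
Terminal payoffs (S − K): max(27.81, 0) = 27.81, max(1.562, 0) = 1.562, max(-19.69, 0) = 0
Node u (S = 131.2): continuation = 1/1.02·[0.8500·27.8125 + 0.1500·1.5625] = 23.4069; exercise value = 21.2500 ≤ continuation, so V_u = 23.4069
Node d (S = 106.2): continuation = 1/1.02·[0.8500·1.5625 + 0.1500·0.0000] = 1.3021; exercise value = 0.0000 ≤ continuation, so V_d = 1.3021
Node 0 (S = 125): continuation = 1/1.02·[0.8500·23.4069 + 0.1500·1.3021] = 19.6972; exercise value = 15.0000 ≤ continuation, so V_0 = 19.6972

$19.70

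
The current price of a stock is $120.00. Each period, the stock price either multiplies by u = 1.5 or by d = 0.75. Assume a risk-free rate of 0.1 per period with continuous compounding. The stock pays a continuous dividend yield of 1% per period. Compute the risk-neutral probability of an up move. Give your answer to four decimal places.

p = 0.4589

Per-period risk-free factor R = e^0.1 = 1.1052; dividend-adjusted growth = e^(0.1−0.01) = 1.0942.
Risk-neutral probability p = (1.0942 − 0.75)/(1.5 − 0.75) = 0.3442/0.7500 = 0.4589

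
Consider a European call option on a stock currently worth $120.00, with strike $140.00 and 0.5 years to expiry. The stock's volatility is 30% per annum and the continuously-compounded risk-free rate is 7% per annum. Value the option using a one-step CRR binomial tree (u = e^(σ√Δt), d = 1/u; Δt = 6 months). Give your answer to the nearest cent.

CRR parameters: u = e^(σ√Δt) = e^(0.3·√0.5) = 1.2363, d = 1/u = 0.8089
Per-period rate: rΔt = 0.07·0.5 = 0.035, so R = e^0.035 = 1.0356
Risk-neutral probability p = (e^0.035 − 0.8089)/(1.2363 − 0.8089) = 0.2268/0.4275 = 0.5305
Terminal stock prices: S_u = 148.4, S_d = 97.06
Terminal payoffs (S − K): max(8.357, 0) = 8.357, max(-42.94, 0) = 0
Node 0 (S = 120): V_0 = e^(−0.035)·[0.5305·8.3573 + 0.4695·0.0000] = 4.2810

$4.28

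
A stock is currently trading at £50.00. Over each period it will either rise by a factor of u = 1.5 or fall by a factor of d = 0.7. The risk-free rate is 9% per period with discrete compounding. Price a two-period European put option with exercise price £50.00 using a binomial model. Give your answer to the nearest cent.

Risk-neutral probability p = (1 + 0.09 − 0.7)/(1.5 − 0.7) = 0.3900/0.8000 = 0.4875
Terminal stock prices: S_uu = 112.5, S_ud = 52.5, S_dd = 24.5
Terminal payoffs (K − S): max(-62.5, 0) = 0, max(-2.5, 0) = 0, max(25.5, 0) = 25.5
Node u (S = 75): V_u = 1/1.09·[0.4875·0.0000 + 0.5125·0.0000] = 0.0000
Node d (S = 35): V_d = 1/1.09·[0.4875·0.0000 + 0.5125·25.5000] = 11.9897
Node 0 (S = 50): V_0 = 1/1.09·[0.4875·0.0000 + 0.5125·11.9897] = 5.6373

£5.64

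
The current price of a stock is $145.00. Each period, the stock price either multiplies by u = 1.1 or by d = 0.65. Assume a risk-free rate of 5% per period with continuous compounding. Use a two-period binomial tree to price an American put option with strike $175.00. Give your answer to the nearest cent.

Risk-neutral probability p = (e^0.05 − 0.65)/(1.1 − 0.65) = 0.4013/0.4500 = 0.8917
Terminal stock prices: S_uu = 175.5, S_ud = 103.7, S_dd = 61.26
Terminal payoffs (K − S): max(-0.45, 0) = 0, max(71.33, 0) = 71.33, max(113.7, 0) = 113.7
Node u (S = 159.5): continuation = e^(−0.05)·[0.8917·0.0000 + 0.1083·71.3250] = 7.3469; exercise value = 15.5000 > continuation, so V_u = 15.5000 (exercise)
Node d (S = 94.25): continuation = e^(−0.05)·[0.8917·71.3250 + 0.1083·113.7375] = 72.2151; exercise value = 80.7500 > continuation, so V_d = 80.7500 (exercise)
Node 0 (S = 145): continuation = e^(−0.05)·[0.8917·15.5000 + 0.1083·80.7500] = 21.4651; exercise value = 30.0000 > continuation, so V_0 = 30.0000 (exercise)

$30.00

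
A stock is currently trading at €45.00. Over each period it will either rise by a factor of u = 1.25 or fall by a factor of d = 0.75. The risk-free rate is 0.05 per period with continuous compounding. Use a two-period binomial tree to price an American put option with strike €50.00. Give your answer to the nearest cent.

Risk-neutral probability p = (e^0.05 − 0.75)/(1.25 − 0.75) = 0.3013/0.5000 = 0.6025
Terminal stock prices: S_uu = 70.31, S_ud = 42.19, S_dd = 25.31
Terminal payoffs (K − S): max(-20.31, 0) = 0, max(7.812, 0) = 7.812, max(24.69, 0) = 24.69
Node u (S = 56.25): continuation = e^(−0.05)·[0.6025·0.0000 + 0.3975·7.8125] = 2.9537; exercise value = 0.0000 ≤ continuation, so V_u = 2.9537
Node d (S = 33.75): continuation = e^(−0.05)·[0.6025·7.8125 + 0.3975·24.6875] = 13.8115; exercise value = 16.2500 > continuation, so V_d = 16.2500 (exercise)
Node 0 (S = 45): continuation = e^(−0.05)·[0.6025·2.9537 + 0.3975·16.2500] = 7.8366; exercise value = 5.0000 ≤ continuation, so V_0 = 7.8366

€7.84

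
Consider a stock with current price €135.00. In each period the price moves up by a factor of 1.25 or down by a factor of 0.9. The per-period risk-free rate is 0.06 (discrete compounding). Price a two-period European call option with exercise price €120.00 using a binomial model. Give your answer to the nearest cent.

€30.99

Risk-neutral probability p = (1 + 0.06 − 0.9)/(1.25 − 0.9) = 0.1600/0.3500 = 0.4571
Terminal stock prices: S_uu = 210.9, S_ud = 151.9, S_dd = 109.4
Terminal payoffs (S − K): max(90.94, 0) = 90.94, max(31.88, 0) = 31.88, max(-10.65, 0) = 0
Node u (S = 168.8): V_u = 1/1.06·[0.4571·90.9375 + 0.5429·31.8750] = 55.5425
Node d (S = 121.5): V_d = 1/1.06·[0.4571·31.8750 + 0.5429·0.0000] = 13.7466
Node 0 (S = 135): V_0 = 1/1.06·[0.4571·55.5425 + 0.5429·13.7466] = 30.9937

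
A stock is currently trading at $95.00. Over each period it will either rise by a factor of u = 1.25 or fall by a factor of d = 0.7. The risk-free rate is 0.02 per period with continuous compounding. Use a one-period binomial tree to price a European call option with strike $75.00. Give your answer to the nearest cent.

$24.97

Risk-neutral probability p = (e^0.02 − 0.7)/(1.25 − 0.7) = 0.3202/0.5500 = 0.5822
Terminal stock prices: S_u = 118.8, S_d = 66.5
Terminal payoffs (S − K): max(43.75, 0) = 43.75, max(-8.5, 0) = 0
Node 0 (S = 95): V_0 = e^(−0.02)·[0.5822·43.7500 + 0.4178·0.0000] = 24.9662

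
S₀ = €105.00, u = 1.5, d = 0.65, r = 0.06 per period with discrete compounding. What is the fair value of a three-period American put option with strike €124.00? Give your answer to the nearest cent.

€33.46

Risk-neutral probability p = (1 + 0.06 − 0.65)/(1.5 − 0.65) = 0.4100/0.8500 = 0.4824
Terminal stock prices: S_uuu = 354.4, S_uud = 153.6, S_udd = 66.54, S_ddd = 28.84
Terminal payoffs (K − S): max(-230.4, 0) = 0, max(-29.56, 0) = 0, max(57.46, 0) = 57.46, max(95.16, 0) = 95.16
Node uu (S = 236.2): continuation = 1/1.06·[0.4824·0.0000 + 0.5176·0.0000] = 0.0000; exercise value = 0.0000 ≤ continuation, so V_uu = 0.0000
Node ud (S = 102.4): continuation = 1/1.06·[0.4824·0.0000 + 0.5176·57.4562] = 28.0585; exercise value = 21.6250 ≤ continuation, so V_ud = 28.0585
Node dd (S = 44.36): continuation = 1/1.06·[0.4824·57.4562 + 0.5176·95.1644] = 72.6186; exercise value = 79.6375 > continuation, so V_dd = 79.6375 (exercise)
Node u (S = 157.5): continuation = 1/1.06·[0.4824·0.0000 + 0.5176·28.0585] = 13.7023; exercise value = 0.0000 ≤ continuation, so V_u = 13.7023
Node d (S = 68.25): continuation = 1/1.06·[0.4824·28.0585 + 0.5176·79.6375] = 51.6587; exercise value = 55.7500 > continuation, so V_d = 55.7500 (exercise)
Node 0 (S = 105): continuation = 1/1.06·[0.4824·13.7023 + 0.5176·55.7500] = 33.4605; exercise value = 19.0000 ≤ continuation, so V_0 = 33.4605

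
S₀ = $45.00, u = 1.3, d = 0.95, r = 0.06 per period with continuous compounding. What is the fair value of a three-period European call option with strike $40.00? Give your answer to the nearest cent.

Risk-neutral probability p = (e^0.06 − 0.95)/(1.3 − 0.95) = 0.1118/0.3500 = 0.3195
Terminal stock prices: S_uuu = 98.87, S_uud = 72.25, S_udd = 52.8, S_ddd = 38.58
Terminal payoffs (S − K): max(58.87, 0) = 58.87, max(32.25, 0) = 32.25, max(12.8, 0) = 12.8, max(-1.418, 0) = 0
Node uu (S = 76.05): V_uu = e^(−0.06)·[0.3195·58.8650 + 0.6805·32.2475] = 38.3794
Node ud (S = 55.57): V_ud = e^(−0.06)·[0.3195·32.2475 + 0.6805·12.7963] = 17.9044
Node dd (S = 40.61): V_dd = e^(−0.06)·[0.3195·12.7963 + 0.6805·0.0000] = 3.8507
Node u (S = 58.5): V_u = e^(−0.06)·[0.3195·38.3794 + 0.6805·17.9044] = 23.0232
Node d (S = 42.75): V_d = e^(−0.06)·[0.3195·17.9044 + 0.6805·3.8507] = 7.8556
Node 0 (S = 45): V_0 = e^(−0.06)·[0.3195·23.0232 + 0.6805·7.8556] = 11.9624

$11.96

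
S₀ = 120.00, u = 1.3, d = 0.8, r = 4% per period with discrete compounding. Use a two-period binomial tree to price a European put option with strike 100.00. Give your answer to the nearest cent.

Risk-neutral probability p = (1 + 0.04 − 0.8)/(1.3 − 0.8) = 0.2400/0.5000 = 0.4800
Terminal stock prices: S_uu = 202.8, S_ud = 124.8, S_dd = 76.8
Terminal payoffs (K − S): max(-102.8, 0) = 0, max(-24.8, 0) = 0, max(23.2, 0) = 23.2
Node u (S = 156): V_u = 1/1.04·[0.4800·0.0000 + 0.5200·0.0000] = 0.0000
Node d (S = 96): V_d = 1/1.04·[0.4800·0.0000 + 0.5200·23.2000] = 11.6000
Node 0 (S = 120): V_0 = 1/1.04·[0.4800·0.0000 + 0.5200·11.6000] = 5.8000

5.80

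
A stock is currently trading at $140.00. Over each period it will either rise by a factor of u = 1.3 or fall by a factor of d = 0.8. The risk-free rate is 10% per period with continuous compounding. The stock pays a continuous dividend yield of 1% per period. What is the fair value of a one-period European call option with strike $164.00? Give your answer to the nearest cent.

$9.58

Per-period risk-free factor R = e^0.1 = 1.1052; dividend-adjusted growth = e^(0.1−0.01) = 1.0942.
Risk-neutral probability p = (1.0942 − 0.8)/(1.3 − 0.8) = 0.2942/0.5000 = 0.5883
Terminal stock prices: S_u = 182, S_d = 112
Terminal payoffs (S − K): max(18, 0) = 18, max(-52, 0) = 0
Node 0 (S = 140): V_0 = e^(−0.1)·[0.5883·18.0000 + 0.4117·0.0000] = 9.5825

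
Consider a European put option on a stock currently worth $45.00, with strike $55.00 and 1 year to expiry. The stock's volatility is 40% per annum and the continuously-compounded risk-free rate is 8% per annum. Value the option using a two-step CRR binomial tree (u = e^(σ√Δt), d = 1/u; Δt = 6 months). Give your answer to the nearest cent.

CRR parameters: u = e^(σ√Δt) = e^(0.4·√0.5) = 1.3269, d = 1/u = 0.7536
Per-period rate: rΔt = 0.08·0.5 = 0.04, so R = e^0.04 = 1.0408
Risk-neutral probability p = (e^0.04 − 0.7536)/(1.3269 − 0.7536) = 0.2872/0.5733 = 0.5009
Terminal stock prices: S_uu = 79.23, S_ud = 45, S_dd = 25.56
Terminal payoffs (K − S): max(-24.23, 0) = 0, max(10, 0) = 10, max(29.44, 0) = 29.44
Node u (S = 59.71): V_u = e^(−0.04)·[0.5009·0.0000 + 0.4991·10.0000] = 4.7948
Node d (S = 33.91): V_d = e^(−0.04)·[0.5009·10.0000 + 0.4991·29.4413] = 18.9297
Node 0 (S = 45): V_0 = e^(−0.04)·[0.5009·4.7948 + 0.4991·18.9297] = 11.3843

$11.38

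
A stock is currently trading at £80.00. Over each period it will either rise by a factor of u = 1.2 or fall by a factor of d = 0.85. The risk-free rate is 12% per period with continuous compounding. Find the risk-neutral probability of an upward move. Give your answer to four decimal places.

p = 0.7928

Risk-neutral probability p = (e^0.12 − 0.85)/(1.2 − 0.85) = 0.2775/0.3500 = 0.7928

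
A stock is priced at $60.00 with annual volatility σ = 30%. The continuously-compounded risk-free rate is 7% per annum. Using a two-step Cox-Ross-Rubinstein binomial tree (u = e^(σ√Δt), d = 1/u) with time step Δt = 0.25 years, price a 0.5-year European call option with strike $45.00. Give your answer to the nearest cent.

CRR parameters: u = e^(σ√Δt) = e^(0.3·√0.25) = 1.1618, d = 1/u = 0.8607
Per-period rate: rΔt = 0.07·0.25 = 0.0175, so R = e^0.0175 = 1.0177
Risk-neutral probability p = (e^0.0175 − 0.8607)/(1.1618 − 0.8607) = 0.1569/0.3011 = 0.5212
Terminal stock prices: S_uu = 80.99, S_ud = 60, S_dd = 44.45
Terminal payoffs (S − K): max(35.99, 0) = 35.99, max(15, 0) = 15, max(-0.5509, 0) = 0
Node u (S = 69.71): V_u = e^(−0.0175)·[0.5212·35.9915 + 0.4788·15.0000] = 25.4907
Node d (S = 51.64): V_d = e^(−0.0175)·[0.5212·15.0000 + 0.4788·0.0000] = 7.6823
Node 0 (S = 60): V_0 = e^(−0.0175)·[0.5212·25.4907 + 0.4788·7.6823] = 16.6697

$16.67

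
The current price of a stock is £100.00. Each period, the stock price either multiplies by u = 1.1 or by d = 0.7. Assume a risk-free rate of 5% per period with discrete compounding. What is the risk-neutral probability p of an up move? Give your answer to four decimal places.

p = 0.8750

Risk-neutral probability p = (1 + 0.05 − 0.7)/(1.1 − 0.7) = 0.3500/0.4000 = 0.8750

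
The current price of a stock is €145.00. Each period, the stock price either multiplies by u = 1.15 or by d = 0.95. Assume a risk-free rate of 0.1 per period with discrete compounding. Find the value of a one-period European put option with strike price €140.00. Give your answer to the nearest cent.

€0.51

Risk-neutral probability p = (1 + 0.1 − 0.95)/(1.15 − 0.95) = 0.1500/0.2000 = 0.7500
Terminal stock prices: S_u = 166.8, S_d = 137.8
Terminal payoffs (K − S): max(-26.75, 0) = 0, max(2.25, 0) = 2.25
Node 0 (S = 145): V_0 = 1/1.1·[0.7500·0.0000 + 0.2500·2.2500] = 0.5114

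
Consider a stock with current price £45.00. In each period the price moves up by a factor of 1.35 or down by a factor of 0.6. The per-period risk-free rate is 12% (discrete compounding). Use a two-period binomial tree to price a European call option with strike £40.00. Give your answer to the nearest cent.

£16.10

Risk-neutral probability p = (1 + 0.12 − 0.6)/(1.35 − 0.6) = 0.5200/0.7500 = 0.6933
Terminal stock prices: S_uu = 82.01, S_ud = 36.45, S_dd = 16.2
Terminal payoffs (S − K): max(42.01, 0) = 42.01, max(-3.55, 0) = 0, max(-23.8, 0) = 0
Node u (S = 60.75): V_u = 1/1.12·[0.6933·42.0125 + 0.3067·0.0000] = 26.0077
Node d (S = 27): V_d = 1/1.12·[0.6933·0.0000 + 0.3067·0.0000] = 0.0000
Node 0 (S = 45): V_0 = 1/1.12·[0.6933·26.0077 + 0.3067·0.0000] = 16.1000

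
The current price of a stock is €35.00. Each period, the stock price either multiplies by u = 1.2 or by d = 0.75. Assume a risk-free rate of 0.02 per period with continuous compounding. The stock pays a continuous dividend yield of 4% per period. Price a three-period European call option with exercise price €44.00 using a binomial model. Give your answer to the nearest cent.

Per-period risk-free factor R = e^0.02 = 1.0202; dividend-adjusted growth = e^(0.02−0.04) = 0.9802.
Risk-neutral probability p = (0.9802 − 0.75)/(1.2 − 0.75) = 0.2302/0.4500 = 0.5116
Terminal stock prices: S_uuu = 60.48, S_uud = 37.8, S_udd = 23.62, S_ddd = 14.77
Terminal payoffs (S − K): max(16.48, 0) = 16.48, max(-6.2, 0) = 0, max(-20.38, 0) = 0, max(-29.23, 0) = 0
Node uu (S = 50.4): V_uu = e^(−0.02)·[0.5116·16.4800 + 0.4884·0.0000] = 8.2635
Node ud (S = 31.5): V_ud = e^(−0.02)·[0.5116·0.0000 + 0.4884·0.0000] = 0.0000
Node dd (S = 19.69): V_dd = e^(−0.02)·[0.5116·0.0000 + 0.4884·0.0000] = 0.0000
Node u (S = 42): V_u = e^(−0.02)·[0.5116·8.2635 + 0.4884·0.0000] = 4.1435
Node d (S = 26.25): V_d = e^(−0.02)·[0.5116·0.0000 + 0.4884·0.0000] = 0.0000
Node 0 (S = 35): V_0 = e^(−0.02)·[0.5116·4.1435 + 0.4884·0.0000] = 2.0776

€2.08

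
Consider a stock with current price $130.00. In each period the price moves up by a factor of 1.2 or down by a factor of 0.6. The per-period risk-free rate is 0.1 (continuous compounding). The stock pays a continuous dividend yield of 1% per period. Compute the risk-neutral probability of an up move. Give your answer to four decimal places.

Per-period risk-free factor R = e^0.1 = 1.1052; dividend-adjusted growth = e^(0.1−0.01) = 1.0942.
Risk-neutral probability p = (1.0942 − 0.6)/(1.2 − 0.6) = 0.4942/0.6000 = 0.8236

p = 0.8236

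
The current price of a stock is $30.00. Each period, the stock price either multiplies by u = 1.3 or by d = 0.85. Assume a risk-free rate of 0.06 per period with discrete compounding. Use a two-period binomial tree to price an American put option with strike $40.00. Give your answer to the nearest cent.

$10.00

Risk-neutral probability p = (1 + 0.06 − 0.85)/(1.3 − 0.85) = 0.2100/0.4500 = 0.4667
Terminal stock prices: S_uu = 50.7, S_ud = 33.15, S_dd = 21.67
Terminal payoffs (K − S): max(-10.7, 0) = 0, max(6.85, 0) = 6.85, max(18.33, 0) = 18.33
Node u (S = 39): continuation = 1/1.06·[0.4667·0.0000 + 0.5333·6.8500] = 3.4465; exercise value = 1.0000 ≤ continuation, so V_u = 3.4465
Node d (S = 25.5): continuation = 1/1.06·[0.4667·6.8500 + 0.5333·18.3250] = 12.2358; exercise value = 14.5000 > continuation, so V_d = 14.5000 (exercise)
Node 0 (S = 30): continuation = 1/1.06·[0.4667·3.4465 + 0.5333·14.5000] = 8.8129; exercise value = 10.0000 > continuation, so V_0 = 10.0000 (exercise)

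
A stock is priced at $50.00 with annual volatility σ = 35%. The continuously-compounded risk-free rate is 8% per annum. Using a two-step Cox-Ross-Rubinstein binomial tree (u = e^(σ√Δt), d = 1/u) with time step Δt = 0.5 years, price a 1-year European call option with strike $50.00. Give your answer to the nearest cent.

$7.99

CRR parameters: u = e^(σ√Δt) = e^(0.35·√0.5) = 1.2808, d = 1/u = 0.7808
Per-period rate: rΔt = 0.08·0.5 = 0.04, so R = e^0.04 = 1.0408
Risk-neutral probability p = (e^0.04 − 0.7808)/(1.2808 − 0.7808) = 0.2601/0.5000 = 0.5201
Terminal stock prices: S_uu = 82.02, S_ud = 50, S_dd = 30.48
Terminal payoffs (S − K): max(32.02, 0) = 32.02, max(0, 0) = 0, max(-19.52, 0) = 0
Node u (S = 64.04): V_u = e^(−0.04)·[0.5201·32.0228 + 0.4799·0.0000] = 16.0007
Node d (S = 39.04): V_d = e^(−0.04)·[0.5201·0.0000 + 0.4799·0.0000] = 0.0000
Node 0 (S = 50): V_0 = e^(−0.04)·[0.5201·16.0007 + 0.4799·0.0000] = 7.9950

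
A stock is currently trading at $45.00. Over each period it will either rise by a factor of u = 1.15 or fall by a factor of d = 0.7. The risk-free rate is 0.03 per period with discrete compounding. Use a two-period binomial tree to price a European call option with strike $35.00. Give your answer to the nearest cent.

Risk-neutral probability p = (1 + 0.03 − 0.7)/(1.15 − 0.7) = 0.3300/0.4500 = 0.7333
Terminal stock prices: S_uu = 59.51, S_ud = 36.22, S_dd = 22.05
Terminal payoffs (S − K): max(24.51, 0) = 24.51, max(1.225, 0) = 1.225, max(-12.95, 0) = 0
Node u (S = 51.75): V_u = 1/1.03·[0.7333·24.5125 + 0.2667·1.2250] = 17.7694
Node d (S = 31.5): V_d = 1/1.03·[0.7333·1.2250 + 0.2667·0.0000] = 0.8722
Node 0 (S = 45): V_0 = 1/1.03·[0.7333·17.7694 + 0.2667·0.8722] = 12.8772

$12.88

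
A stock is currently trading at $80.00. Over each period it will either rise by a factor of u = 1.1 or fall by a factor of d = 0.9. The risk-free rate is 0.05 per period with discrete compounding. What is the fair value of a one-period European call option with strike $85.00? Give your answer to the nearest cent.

Risk-neutral probability p = (1 + 0.05 − 0.9)/(1.1 − 0.9) = 0.1500/0.2000 = 0.7500
Terminal stock prices: S_u = 88, S_d = 72
Terminal payoffs (S − K): max(3, 0) = 3, max(-13, 0) = 0
Node 0 (S = 80): V_0 = 1/1.05·[0.7500·3.0000 + 0.2500·0.0000] = 2.1429

$2.14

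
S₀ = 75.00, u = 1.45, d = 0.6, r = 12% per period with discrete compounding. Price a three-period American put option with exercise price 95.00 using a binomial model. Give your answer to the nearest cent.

Risk-neutral probability p = (1 + 0.12 − 0.6)/(1.45 − 0.6) = 0.5200/0.8500 = 0.6118
Terminal stock prices: S_uuu = 228.6, S_uud = 94.61, S_udd = 39.15, S_ddd = 16.2
Terminal payoffs (K − S): max(-133.6, 0) = 0, max(0.3875, 0) = 0.3875, max(55.85, 0) = 55.85, max(78.8, 0) = 78.8
Node uu (S = 157.7): continuation = 1/1.12·[0.6118·0.0000 + 0.3882·0.3875] = 0.1343; exercise value = 0.0000 ≤ continuation, so V_uu = 0.1343
Node ud (S = 65.25): continuation = 1/1.12·[0.6118·0.3875 + 0.3882·55.8500] = 19.5714; exercise value = 29.7500 > continuation, so V_ud = 29.7500 (exercise)
Node dd (S = 27): continuation = 1/1.12·[0.6118·55.8500 + 0.3882·78.8000] = 57.8214; exercise value = 68.0000 > continuation, so V_dd = 68.0000 (exercise)
Node u (S = 108.8): continuation = 1/1.12·[0.6118·0.1343 + 0.3882·29.7500] = 10.3859; exercise value = 0.0000 ≤ continuation, so V_u = 10.3859
Node d (S = 45): continuation = 1/1.12·[0.6118·29.7500 + 0.3882·68.0000] = 39.8214; exercise value = 50.0000 > continuation, so V_d = 50.0000 (exercise)
Node 0 (S = 75): continuation = 1/1.12·[0.6118·10.3859 + 0.3882·50.0000] = 23.0049; exercise value = 20.0000 ≤ continuation, so V_0 = 23.0049

23.00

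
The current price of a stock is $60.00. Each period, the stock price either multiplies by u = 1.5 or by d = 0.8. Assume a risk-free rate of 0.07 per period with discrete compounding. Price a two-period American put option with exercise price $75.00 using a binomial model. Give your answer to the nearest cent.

$16.12

Risk-neutral probability p = (1 + 0.07 − 0.8)/(1.5 − 0.8) = 0.2700/0.7000 = 0.3857
Terminal stock prices: S_uu = 135, S_ud = 72, S_dd = 38.4
Terminal payoffs (K − S): max(-60, 0) = 0, max(3, 0) = 3, max(36.6, 0) = 36.6
Node u (S = 90): continuation = 1/1.07·[0.3857·0.0000 + 0.6143·3.0000] = 1.7223; exercise value = 0.0000 ≤ continuation, so V_u = 1.7223
Node d (S = 48): continuation = 1/1.07·[0.3857·3.0000 + 0.6143·36.6000] = 22.0935; exercise value = 27.0000 > continuation, so V_d = 27.0000 (exercise)
Node 0 (S = 60): continuation = 1/1.07·[0.3857·1.7223 + 0.6143·27.0000] = 16.1215; exercise value = 15.0000 ≤ continuation, so V_0 = 16.1215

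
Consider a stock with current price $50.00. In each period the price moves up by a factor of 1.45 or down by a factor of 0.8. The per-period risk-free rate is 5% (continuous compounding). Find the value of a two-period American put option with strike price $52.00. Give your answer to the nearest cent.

Risk-neutral probability p = (e^0.05 − 0.8)/(1.45 − 0.8) = 0.2513/0.6500 = 0.3866
Terminal stock prices: S_uu = 105.1, S_ud = 58, S_dd = 32
Terminal payoffs (K − S): max(-53.12, 0) = 0, max(-6, 0) = 0, max(20, 0) = 20
Node u (S = 72.5): continuation = e^(−0.05)·[0.3866·0.0000 + 0.6134·0.0000] = 0.0000; exercise value = 0.0000 ≤ continuation, so V_u = 0.0000
Node d (S = 40): continuation = e^(−0.05)·[0.3866·0.0000 + 0.6134·20.0000] = 11.6702; exercise value = 12.0000 > continuation, so V_d = 12.0000 (exercise)
Node 0 (S = 50): continuation = e^(−0.05)·[0.3866·0.0000 + 0.6134·12.0000] = 7.0021; exercise value = 2.0000 ≤ continuation, so V_0 = 7.0021

$7.00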